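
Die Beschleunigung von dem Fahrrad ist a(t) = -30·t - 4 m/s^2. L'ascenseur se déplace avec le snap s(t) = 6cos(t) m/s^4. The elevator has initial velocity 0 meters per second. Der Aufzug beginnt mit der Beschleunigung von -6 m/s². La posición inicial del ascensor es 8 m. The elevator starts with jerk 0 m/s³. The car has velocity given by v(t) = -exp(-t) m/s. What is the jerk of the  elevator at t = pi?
Starting from snap s(t) = 6·cos(t), we take 1 integral. The antiderivative of snap is jerk. Using j(0) = 0, we get j(t) = 6·sin(t). Using j(t) = 6·sin(t) and substituting t = pi, we find j = 0.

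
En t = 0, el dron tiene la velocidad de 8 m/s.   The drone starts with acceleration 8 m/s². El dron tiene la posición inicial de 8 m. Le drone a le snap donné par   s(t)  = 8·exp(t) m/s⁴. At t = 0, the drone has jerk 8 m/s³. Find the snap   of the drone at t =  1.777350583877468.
Using s(t) = 8·exp(t) and substituting t = 1.777350583877468, we find s = 47.3133324404634.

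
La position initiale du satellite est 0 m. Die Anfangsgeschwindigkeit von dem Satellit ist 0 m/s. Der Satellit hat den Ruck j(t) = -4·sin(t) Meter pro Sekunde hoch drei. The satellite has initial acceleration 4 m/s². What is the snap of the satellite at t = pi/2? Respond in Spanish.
Para resolver esto, necesitamos tomar 1 derivada de nuestra ecuación de la sacudida j(t) = -4·sin(t). Tomando d/dt de j(t), encontramos s(t) = -4·cos(t). De la ecuación del snap s(t) = -4·cos(t), sustituimos t = pi/2 para obtener s = 0.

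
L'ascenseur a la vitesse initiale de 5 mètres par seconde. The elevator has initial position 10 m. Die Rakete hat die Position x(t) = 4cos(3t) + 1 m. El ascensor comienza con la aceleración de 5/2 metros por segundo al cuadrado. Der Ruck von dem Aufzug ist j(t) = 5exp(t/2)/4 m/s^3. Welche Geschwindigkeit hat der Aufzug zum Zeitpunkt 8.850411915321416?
Ausgehend von dem Ruck j(t) = 5·exp(t/2)/4, nehmen wir 2 Stammfunktionen. Die Stammfunktion von dem Ruck, mit a(0) = 5/2, ergibt die Beschleunigung: a(t) = 5·exp(t/2)/2. Die Stammfunktion von der Beschleunigung ist die Geschwindigkeit. Mit v(0) = 5 erhalten wir v(t) = 5·exp(t/2). Mit v(t) = 5·exp(t/2) und Einsetzen von t = 8.850411915321416, finden wir v = 417.650045479119.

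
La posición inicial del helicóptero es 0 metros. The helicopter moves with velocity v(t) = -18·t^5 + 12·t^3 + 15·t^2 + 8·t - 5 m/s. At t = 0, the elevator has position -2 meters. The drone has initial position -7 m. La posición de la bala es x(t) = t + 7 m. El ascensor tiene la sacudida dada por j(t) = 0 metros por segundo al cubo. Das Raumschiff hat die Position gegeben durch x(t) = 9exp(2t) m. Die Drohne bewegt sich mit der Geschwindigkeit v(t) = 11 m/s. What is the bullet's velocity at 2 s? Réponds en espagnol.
Debemos derivar nuestra ecuación de la posición x(t) = t + 7 1 vez. La derivada de la posición da la velocidad: v(t) = 1. De la ecuación de la velocidad v(t) = 1, sustituimos t = 2 para obtener v = 1.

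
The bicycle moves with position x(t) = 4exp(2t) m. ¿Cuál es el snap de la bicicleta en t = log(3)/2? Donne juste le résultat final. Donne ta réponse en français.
La réponse est 192.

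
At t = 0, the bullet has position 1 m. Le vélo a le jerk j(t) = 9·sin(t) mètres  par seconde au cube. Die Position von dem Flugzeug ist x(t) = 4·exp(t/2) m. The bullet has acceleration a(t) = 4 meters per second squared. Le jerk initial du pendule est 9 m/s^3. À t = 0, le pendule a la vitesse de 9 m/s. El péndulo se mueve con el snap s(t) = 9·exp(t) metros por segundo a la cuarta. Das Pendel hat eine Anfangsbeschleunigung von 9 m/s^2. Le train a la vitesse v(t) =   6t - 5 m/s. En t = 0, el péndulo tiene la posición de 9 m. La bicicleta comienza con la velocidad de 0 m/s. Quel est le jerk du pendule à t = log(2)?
Nous devons trouver l'intégrale de notre équation du snap s(t) = 9·exp(t) 1 fois. En prenant ∫s(t)dt et en appliquant j(0) = 9, nous trouvons j(t) = 9·exp(t). En utilisant j(t) = 9·exp(t) et en substituant t = log(2), nous trouvons j = 18.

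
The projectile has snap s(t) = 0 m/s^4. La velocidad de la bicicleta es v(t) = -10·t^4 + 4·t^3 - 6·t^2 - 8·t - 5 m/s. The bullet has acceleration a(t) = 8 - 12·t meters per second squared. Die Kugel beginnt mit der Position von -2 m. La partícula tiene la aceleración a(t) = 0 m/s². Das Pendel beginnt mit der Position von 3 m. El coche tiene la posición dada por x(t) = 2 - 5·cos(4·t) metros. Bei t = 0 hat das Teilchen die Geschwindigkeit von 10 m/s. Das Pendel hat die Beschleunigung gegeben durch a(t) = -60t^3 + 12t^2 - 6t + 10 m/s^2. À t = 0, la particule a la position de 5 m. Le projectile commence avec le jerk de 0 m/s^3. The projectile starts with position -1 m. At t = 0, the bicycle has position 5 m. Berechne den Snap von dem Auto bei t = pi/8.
Ausgehend von der Position x(t) = 2 - 5·cos(4·t), nehmen wir 4 Ableitungen. Die Ableitung von der Position ergibt die Geschwindigkeit: v(t) = 20·sin(4·t). Mit d/dt von v(t) finden wir a(t) = 80·cos(4·t). Durch Ableiten von der Beschleunigung erhalten wir den Ruck: j(t) = -320·sin(4·t). Mit d/dt von j(t) finden wir s(t) = -1280·cos(4·t). Wir haben den Snap s(t) = -1280·cos(4·t). Durch Einsetzen von t = pi/8: s(pi/8) = 0.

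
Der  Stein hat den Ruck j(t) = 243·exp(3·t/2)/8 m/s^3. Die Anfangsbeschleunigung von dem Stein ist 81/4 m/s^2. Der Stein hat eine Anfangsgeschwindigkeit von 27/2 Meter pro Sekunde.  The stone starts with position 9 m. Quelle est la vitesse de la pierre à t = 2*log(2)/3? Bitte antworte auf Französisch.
Nous devons trouver l'intégrale de notre équation du jerk j(t) = 243·exp(3·t/2)/8 2 fois. L'intégrale du jerk est l'accélération. En utilisant a(0) = 81/4, nous obtenons a(t) = 81·exp(3·t/2)/4. L'intégrale de l'accélération, avec v(0) = 27/2, donne la vitesse: v(t) = 27·exp(3·t/2)/2. En utilisant v(t) = 27·exp(3·t/2)/2 et en substituant t = 2*log(2)/3, nous trouvons v = 27.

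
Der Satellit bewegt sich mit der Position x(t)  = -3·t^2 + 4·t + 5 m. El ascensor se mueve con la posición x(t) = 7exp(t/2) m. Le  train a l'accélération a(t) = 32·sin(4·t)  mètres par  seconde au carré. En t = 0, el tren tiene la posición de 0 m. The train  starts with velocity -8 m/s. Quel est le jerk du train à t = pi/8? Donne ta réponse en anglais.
We must differentiate our acceleration equation a(t) = 32·sin(4·t) 1 time. Differentiating acceleration, we get jerk: j(t) = 128·cos(4·t). From the given jerk equation j(t) = 128·cos(4·t), we substitute t = pi/8 to get j = 0.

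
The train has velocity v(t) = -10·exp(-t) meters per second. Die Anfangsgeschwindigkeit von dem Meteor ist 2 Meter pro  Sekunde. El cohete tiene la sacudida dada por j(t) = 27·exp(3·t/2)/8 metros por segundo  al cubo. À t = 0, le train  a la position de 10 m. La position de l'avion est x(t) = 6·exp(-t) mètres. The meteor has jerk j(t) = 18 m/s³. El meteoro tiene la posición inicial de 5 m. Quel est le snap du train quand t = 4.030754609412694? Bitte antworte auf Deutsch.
Wir müssen unsere Gleichung für die Geschwindigkeit v(t) = -10·exp(-t) 3-mal ableiten. Durch Ableiten von der Geschwindigkeit erhalten wir die Beschleunigung: a(t) = 10·exp(-t). Die Ableitung von der Beschleunigung ergibt den Ruck: j(t) = -10·exp(-t). Die Ableitung von dem Ruck ergibt den Snap: s(t) = 10·exp(-t). Mit s(t) = 10·exp(-t) und Einsetzen von t = 4.030754609412694, finden wir s = 0.177609223363654.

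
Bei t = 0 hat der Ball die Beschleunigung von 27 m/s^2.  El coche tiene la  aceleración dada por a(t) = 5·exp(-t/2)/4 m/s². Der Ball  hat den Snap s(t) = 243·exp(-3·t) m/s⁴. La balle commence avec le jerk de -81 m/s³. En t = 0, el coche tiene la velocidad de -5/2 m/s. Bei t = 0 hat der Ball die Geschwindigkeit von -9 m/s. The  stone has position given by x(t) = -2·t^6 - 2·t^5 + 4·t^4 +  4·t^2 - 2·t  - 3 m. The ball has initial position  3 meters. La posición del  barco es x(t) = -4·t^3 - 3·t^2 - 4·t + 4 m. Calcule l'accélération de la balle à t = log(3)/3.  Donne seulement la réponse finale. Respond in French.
a(log(3)/3) = 9.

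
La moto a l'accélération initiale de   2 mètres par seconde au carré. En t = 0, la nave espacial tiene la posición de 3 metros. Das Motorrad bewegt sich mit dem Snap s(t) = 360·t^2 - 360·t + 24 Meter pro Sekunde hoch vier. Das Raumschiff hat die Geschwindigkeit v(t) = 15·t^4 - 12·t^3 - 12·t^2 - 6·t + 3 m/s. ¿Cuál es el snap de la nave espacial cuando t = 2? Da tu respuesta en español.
Para resolver esto, necesitamos tomar 3 derivadas de nuestra ecuación de la velocidad v(t) = 15·t^4 - 12·t^3 - 12·t^2 - 6·t + 3. Tomando d/dt de v(t), encontramos a(t) = 60·t^3 - 36·t^2 - 24·t - 6. La derivada de la aceleración da la sacudida: j(t) = 180·t^2 - 72·t - 24. La derivada de la sacudida da el snap: s(t) = 360·t - 72. Usando s(t) = 360·t - 72 y sustituyendo t = 2, encontramos s = 648.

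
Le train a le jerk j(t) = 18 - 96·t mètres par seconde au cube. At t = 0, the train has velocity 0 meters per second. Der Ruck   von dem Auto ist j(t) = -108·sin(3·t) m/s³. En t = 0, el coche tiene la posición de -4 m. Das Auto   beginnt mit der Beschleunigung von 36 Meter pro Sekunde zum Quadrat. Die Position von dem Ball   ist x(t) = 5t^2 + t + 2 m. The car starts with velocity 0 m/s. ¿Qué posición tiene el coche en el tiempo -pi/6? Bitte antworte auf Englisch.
To solve this, we need to take 3 antiderivatives of our jerk equation j(t) = -108·sin(3·t). Taking ∫j(t)dt and applying a(0) = 36, we find a(t) = 36·cos(3·t). Integrating acceleration and using the initial condition v(0) = 0, we get v(t) = 12·sin(3·t). The integral of velocity is position. Using x(0) = -4, we get x(t) = -4·cos(3·t). Using x(t) = -4·cos(3·t) and substituting t = -pi/6, we find x = 0.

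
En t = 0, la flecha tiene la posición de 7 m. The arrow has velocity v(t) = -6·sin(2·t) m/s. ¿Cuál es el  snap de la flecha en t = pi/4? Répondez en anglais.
Starting from velocity v(t) = -6·sin(2·t), we take 3 derivatives. The derivative of velocity gives acceleration: a(t) = -12·cos(2·t). The derivative of acceleration gives jerk: j(t) = 24·sin(2·t). The derivative of jerk gives snap: s(t) = 48·cos(2·t). From the given snap equation s(t) = 48·cos(2·t), we substitute t = pi/4 to get s = 0.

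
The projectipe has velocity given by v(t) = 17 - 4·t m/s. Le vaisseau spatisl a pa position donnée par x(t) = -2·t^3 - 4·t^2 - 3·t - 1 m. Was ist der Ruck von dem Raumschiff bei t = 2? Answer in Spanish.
Debemos derivar nuestra ecuación de la posición x(t) = -2·t^3 - 4·t^2 - 3·t - 1 3 veces. Derivando la posición, obtenemos la velocidad: v(t) = -6·t^2 - 8·t - 3. Derivando la velocidad, obtenemos la aceleración: a(t) = -12·t - 8. La derivada de la aceleración da la sacudida: j(t) = -12. De la ecuación de la sacudida j(t) = -12, sustituimos t = 2 para obtener j = -12.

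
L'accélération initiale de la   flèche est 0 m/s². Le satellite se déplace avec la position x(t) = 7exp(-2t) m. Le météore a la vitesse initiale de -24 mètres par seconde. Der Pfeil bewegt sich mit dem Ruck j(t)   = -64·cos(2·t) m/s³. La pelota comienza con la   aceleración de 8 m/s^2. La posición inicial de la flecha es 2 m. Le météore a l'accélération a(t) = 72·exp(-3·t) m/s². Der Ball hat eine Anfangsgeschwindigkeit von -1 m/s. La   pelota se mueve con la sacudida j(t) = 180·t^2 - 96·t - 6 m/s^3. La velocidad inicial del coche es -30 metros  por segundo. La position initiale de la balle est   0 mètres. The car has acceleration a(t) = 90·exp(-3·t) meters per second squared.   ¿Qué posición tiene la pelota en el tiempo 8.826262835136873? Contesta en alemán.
Wir müssen unsere Gleichung für den Ruck j(t) = 180·t^2 - 96·t - 6 3-mal integrieren. Die Stammfunktion von dem Ruck ist die Beschleunigung. Mit a(0) = 8 erhalten wir a(t) = 60·t^3 - 48·t^2 - 6·t + 8. Durch Integration von der Beschleunigung und Verwendung der Anfangsbedingung v(0) = -1, erhalten wir v(t) = 15·t^4 - 16·t^3 - 3·t^2 + 8·t - 1. Durch Integration von der Geschwindigkeit und Verwendung der Anfangsbedingung x(0) = 0, erhalten wir x(t) = 3·t^5 - 4·t^4 - t^3 + 4·t^2 - t. Mit x(t) = 3·t^5 - 4·t^4 - t^3 + 4·t^2 - t und Einsetzen von t = 8.826262835136873, finden wir x = 136035.910058656.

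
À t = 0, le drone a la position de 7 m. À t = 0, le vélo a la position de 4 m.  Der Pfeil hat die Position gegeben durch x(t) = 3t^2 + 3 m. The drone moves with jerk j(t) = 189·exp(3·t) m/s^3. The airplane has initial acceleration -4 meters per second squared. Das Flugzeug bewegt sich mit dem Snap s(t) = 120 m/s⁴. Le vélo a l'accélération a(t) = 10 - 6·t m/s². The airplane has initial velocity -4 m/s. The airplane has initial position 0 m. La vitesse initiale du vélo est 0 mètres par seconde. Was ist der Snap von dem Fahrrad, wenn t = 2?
Ausgehend von der Beschleunigung a(t) = 10 - 6·t, nehmen wir 2 Ableitungen. Die Ableitung von der Beschleunigung ergibt den Ruck: j(t) = -6. Durch Ableiten von dem Ruck erhalten wir den Snap: s(t) = 0. Aus der Gleichung für den Snap s(t) = 0, setzen wir t = 2 ein und erhalten s = 0.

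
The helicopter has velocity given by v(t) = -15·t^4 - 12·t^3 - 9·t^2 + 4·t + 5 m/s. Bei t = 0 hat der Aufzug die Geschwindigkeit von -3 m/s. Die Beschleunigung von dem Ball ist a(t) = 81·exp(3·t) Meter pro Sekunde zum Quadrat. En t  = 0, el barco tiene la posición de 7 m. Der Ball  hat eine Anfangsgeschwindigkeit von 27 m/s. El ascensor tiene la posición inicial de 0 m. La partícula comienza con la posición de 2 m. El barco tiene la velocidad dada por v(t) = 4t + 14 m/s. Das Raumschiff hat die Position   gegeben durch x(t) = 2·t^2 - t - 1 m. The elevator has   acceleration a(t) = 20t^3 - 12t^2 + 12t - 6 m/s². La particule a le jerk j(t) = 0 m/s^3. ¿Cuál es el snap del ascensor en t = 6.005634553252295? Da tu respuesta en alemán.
Wir müssen unsere Gleichung für die Beschleunigung a(t) = 20·t^3 - 12·t^2 + 12·t - 6 2-mal ableiten. Mit d/dt von a(t) finden wir j(t) = 60·t^2 - 24·t + 12. Mit d/dt von j(t) finden wir s(t) = 120·t - 24. Mit s(t) = 120·t - 24 und Einsetzen von t = 6.005634553252295, finden wir s = 696.676146390275.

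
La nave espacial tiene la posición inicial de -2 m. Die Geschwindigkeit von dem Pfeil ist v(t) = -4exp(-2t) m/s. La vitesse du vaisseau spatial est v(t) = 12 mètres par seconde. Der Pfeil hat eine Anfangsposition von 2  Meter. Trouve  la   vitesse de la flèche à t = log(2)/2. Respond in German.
Wir haben die Geschwindigkeit v(t) = -4·exp(-2·t). Durch Einsetzen von t = log(2)/2: v(log(2)/2) = -2.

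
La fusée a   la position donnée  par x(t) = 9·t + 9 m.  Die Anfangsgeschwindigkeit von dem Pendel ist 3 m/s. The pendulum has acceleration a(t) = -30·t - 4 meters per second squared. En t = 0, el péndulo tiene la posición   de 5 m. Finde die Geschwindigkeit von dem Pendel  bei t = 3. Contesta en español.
Necesitamos integrar nuestra ecuación de la aceleración a(t) = -30·t - 4 1 vez. La integral de la aceleración, con v(0) = 3, da la velocidad: v(t) = -15·t^2 - 4·t + 3. De la ecuación de la velocidad v(t) = -15·t^2 - 4·t + 3, sustituimos t = 3 para obtener v = -144.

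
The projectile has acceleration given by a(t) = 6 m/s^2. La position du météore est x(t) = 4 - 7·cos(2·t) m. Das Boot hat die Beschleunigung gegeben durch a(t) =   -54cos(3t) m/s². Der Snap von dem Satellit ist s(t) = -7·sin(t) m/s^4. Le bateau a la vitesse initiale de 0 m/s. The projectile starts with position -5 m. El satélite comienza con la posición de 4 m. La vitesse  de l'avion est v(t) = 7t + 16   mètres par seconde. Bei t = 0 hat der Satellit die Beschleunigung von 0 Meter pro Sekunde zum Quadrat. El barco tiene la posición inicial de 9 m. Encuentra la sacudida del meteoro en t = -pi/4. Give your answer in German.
Ausgehend von der Position x(t) = 4 - 7·cos(2·t), nehmen wir 3 Ableitungen. Mit d/dt von x(t) finden wir v(t) = 14·sin(2·t). Mit d/dt von v(t) finden wir a(t) = 28·cos(2·t). Durch Ableiten von der Beschleunigung erhalten wir den Ruck: j(t) = -56·sin(2·t). Aus der Gleichung für den Ruck j(t) = -56·sin(2·t), setzen wir t = -pi/4 ein und erhalten j = 56.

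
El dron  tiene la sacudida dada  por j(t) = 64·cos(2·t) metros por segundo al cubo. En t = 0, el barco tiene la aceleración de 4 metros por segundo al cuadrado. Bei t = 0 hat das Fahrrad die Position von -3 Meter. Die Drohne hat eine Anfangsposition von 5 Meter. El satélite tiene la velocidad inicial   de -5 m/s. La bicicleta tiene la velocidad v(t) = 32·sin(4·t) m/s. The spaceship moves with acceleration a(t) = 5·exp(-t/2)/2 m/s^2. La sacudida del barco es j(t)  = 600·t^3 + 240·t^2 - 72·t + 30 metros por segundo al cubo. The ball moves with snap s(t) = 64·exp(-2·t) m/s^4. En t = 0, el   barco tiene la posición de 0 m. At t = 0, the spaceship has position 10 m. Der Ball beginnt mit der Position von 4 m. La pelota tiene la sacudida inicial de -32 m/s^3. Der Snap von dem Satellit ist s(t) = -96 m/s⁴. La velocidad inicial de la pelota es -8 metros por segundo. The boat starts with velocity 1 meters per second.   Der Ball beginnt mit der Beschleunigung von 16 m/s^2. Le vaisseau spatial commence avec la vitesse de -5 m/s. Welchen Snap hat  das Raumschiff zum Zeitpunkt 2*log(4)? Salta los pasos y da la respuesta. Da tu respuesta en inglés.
s(2*log(4)) = 5/32.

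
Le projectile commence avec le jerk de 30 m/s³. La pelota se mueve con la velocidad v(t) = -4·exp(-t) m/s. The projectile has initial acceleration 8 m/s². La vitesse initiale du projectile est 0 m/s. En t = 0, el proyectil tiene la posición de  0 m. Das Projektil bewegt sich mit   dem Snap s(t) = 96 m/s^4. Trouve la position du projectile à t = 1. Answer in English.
Starting from snap s(t) = 96, we take 4 antiderivatives. Finding the antiderivative of s(t) and using j(0) = 30: j(t) = 96·t + 30. The integral of jerk, with a(0) = 8, gives acceleration: a(t) = 48·t^2 + 30·t + 8. The antiderivative of acceleration, with v(0) = 0, gives velocity: v(t) = t·(16·t^2 + 15·t + 8). Taking ∫v(t)dt and applying x(0) = 0, we find x(t) = 4·t^4 + 5·t^3 + 4·t^2. Using x(t) = 4·t^4 + 5·t^3 + 4·t^2 and substituting t = 1, we find x = 13.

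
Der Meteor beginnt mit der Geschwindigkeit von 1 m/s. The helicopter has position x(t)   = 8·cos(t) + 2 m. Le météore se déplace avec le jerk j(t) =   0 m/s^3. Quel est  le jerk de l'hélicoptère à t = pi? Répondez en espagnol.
Partiendo de la posición x(t) = 8·cos(t) + 2, tomamos 3 derivadas. La derivada de la posición da la velocidad: v(t) = -8·sin(t). Derivando la velocidad, obtenemos la aceleración: a(t) = -8·cos(t). La derivada de la aceleración da la sacudida: j(t) = 8·sin(t). Tenemos la sacudida j(t) = 8·sin(t). Sustituyendo t = pi: j(pi) = 0.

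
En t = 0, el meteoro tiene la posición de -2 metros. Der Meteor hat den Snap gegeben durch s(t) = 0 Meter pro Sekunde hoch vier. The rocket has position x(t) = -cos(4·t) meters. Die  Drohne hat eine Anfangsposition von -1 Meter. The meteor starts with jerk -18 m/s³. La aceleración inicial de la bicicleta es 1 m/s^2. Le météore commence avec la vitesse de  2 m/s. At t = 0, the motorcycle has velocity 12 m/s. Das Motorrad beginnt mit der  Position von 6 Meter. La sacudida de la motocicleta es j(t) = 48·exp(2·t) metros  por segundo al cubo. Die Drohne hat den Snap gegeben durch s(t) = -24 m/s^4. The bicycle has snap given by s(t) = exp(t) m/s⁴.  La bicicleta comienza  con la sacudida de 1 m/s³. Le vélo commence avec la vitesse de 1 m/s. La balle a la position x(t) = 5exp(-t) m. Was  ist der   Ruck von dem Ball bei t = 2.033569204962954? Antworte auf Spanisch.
Debemos derivar nuestra ecuación de la posición x(t) = 5·exp(-t) 3 veces. Tomando d/dt de x(t), encontramos v(t) = -5·exp(-t). Tomando d/dt de v(t), encontramos a(t) = 5·exp(-t). La derivada de la aceleración da la sacudida: j(t) = -5·exp(-t). De la ecuación de la sacudida j(t) = -5·exp(-t), sustituimos t = 2.033569204962954 para obtener j = -0.654337966582604.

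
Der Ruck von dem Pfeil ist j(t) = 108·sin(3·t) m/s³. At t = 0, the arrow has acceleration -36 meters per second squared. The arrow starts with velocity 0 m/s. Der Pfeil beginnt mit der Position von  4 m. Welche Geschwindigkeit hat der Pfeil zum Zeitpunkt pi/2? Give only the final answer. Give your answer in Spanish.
La velocidad en t = pi/2 es v = 12.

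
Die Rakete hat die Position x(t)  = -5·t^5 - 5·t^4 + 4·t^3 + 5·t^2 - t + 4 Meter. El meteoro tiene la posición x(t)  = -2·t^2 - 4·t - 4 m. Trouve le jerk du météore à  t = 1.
Nous devons dériver notre équation de la position x(t) = -2·t^2 - 4·t - 4 3 fois. La dérivée de la position donne la vitesse: v(t) = -4·t - 4. En dérivant la vitesse, nous obtenons l'accélération: a(t) = -4. En dérivant l'accélération, nous obtenons le jerk: j(t) = 0. En utilisant j(t) = 0 et en substituant t = 1, nous trouvons j = 0.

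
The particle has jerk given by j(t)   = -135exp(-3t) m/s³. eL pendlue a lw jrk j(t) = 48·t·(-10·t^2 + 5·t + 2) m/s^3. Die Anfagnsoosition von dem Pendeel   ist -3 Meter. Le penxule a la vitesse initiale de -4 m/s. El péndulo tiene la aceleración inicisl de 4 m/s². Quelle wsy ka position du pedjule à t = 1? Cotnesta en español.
Partiendo de la sacudida j(t) = 48·t·(-10·t^2 + 5·t + 2), tomamos 3 integrales. La antiderivada de la sacudida, con a(0) = 4, da la aceleración: a(t) = -120·t^4 + 80·t^3 + 48·t^2 + 4. La integral de la aceleración, con v(0) = -4, da la velocidad: v(t) = -24·t^5 + 20·t^4 + 16·t^3 + 4·t - 4. La antiderivada de la velocidad es la posición. Usando x(0) = -3, obtenemos x(t) = -4·t^6 + 4·t^5 + 4·t^4 + 2·t^2 - 4·t - 3. Tenemos la posición x(t) = -4·t^6 + 4·t^5 + 4·t^4 + 2·t^2 - 4·t - 3. Sustituyendo t = 1: x(1) = -1.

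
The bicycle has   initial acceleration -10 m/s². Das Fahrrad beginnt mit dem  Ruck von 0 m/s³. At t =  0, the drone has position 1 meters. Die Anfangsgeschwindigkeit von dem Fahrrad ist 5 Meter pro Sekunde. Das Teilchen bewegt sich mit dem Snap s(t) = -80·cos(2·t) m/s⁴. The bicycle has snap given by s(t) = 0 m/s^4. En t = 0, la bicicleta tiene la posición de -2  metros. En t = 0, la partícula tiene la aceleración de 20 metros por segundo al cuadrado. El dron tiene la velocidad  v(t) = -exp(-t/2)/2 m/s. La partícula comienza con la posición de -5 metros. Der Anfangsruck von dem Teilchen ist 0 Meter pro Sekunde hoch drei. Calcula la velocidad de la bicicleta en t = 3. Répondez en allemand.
Wir müssen die Stammfunktion unserer Gleichung für den Snap s(t) = 0 3-mal finden. Mit ∫s(t)dt und Anwendung von j(0) = 0, finden wir j(t) = 0. Die Stammfunktion von dem Ruck ist die Beschleunigung. Mit a(0) = -10 erhalten wir a(t) = -10. Durch Integration von der Beschleunigung und Verwendung der Anfangsbedingung v(0) = 5, erhalten wir v(t) = 5 - 10·t. Wir haben die Geschwindigkeit v(t) = 5 - 10·t. Durch Einsetzen von t = 3: v(3) = -25.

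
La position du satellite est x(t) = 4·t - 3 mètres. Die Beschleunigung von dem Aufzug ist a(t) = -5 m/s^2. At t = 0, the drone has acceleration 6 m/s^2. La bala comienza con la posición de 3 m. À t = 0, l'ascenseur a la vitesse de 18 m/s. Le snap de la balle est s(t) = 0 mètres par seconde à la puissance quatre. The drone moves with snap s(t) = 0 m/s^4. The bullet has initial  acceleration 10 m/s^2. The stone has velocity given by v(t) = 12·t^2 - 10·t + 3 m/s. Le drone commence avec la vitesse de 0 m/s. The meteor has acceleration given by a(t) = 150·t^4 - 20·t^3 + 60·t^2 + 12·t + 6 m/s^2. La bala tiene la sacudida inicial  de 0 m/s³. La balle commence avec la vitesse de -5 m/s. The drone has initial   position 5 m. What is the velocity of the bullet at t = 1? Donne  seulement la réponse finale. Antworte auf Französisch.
v(1) = 5.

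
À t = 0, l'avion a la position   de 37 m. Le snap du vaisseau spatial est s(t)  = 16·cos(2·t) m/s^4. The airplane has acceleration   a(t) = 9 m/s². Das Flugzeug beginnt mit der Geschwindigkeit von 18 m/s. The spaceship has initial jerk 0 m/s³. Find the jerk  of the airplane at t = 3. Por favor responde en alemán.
Ausgehend von der Beschleunigung a(t) = 9, nehmen wir 1 Ableitung. Mit d/dt von a(t) finden wir j(t) = 0. Wir haben den Ruck j(t) = 0. Durch Einsetzen von t = 3: j(3) = 0.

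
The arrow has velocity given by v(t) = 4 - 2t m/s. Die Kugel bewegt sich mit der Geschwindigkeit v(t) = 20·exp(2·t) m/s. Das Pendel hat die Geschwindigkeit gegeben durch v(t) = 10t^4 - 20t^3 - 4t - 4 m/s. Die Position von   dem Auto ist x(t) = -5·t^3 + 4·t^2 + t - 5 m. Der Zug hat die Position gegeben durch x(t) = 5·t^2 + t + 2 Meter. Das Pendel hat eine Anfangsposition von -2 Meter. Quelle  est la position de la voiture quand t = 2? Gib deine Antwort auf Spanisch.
Tenemos la posición x(t) = -5·t^3 + 4·t^2 + t - 5. Sustituyendo t = 2: x(2) = -27.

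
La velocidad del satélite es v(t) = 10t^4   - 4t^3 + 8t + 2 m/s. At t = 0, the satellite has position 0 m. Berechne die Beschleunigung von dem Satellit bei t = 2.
Wir müssen unsere Gleichung für die Geschwindigkeit v(t) = 10·t^4 - 4·t^3 + 8·t + 2 1-mal ableiten. Die Ableitung von der Geschwindigkeit ergibt die Beschleunigung: a(t) = 40·t^3 - 12·t^2 + 8. Aus der Gleichung für die Beschleunigung a(t) = 40·t^3 - 12·t^2 + 8, setzen wir t = 2 ein und erhalten a = 280.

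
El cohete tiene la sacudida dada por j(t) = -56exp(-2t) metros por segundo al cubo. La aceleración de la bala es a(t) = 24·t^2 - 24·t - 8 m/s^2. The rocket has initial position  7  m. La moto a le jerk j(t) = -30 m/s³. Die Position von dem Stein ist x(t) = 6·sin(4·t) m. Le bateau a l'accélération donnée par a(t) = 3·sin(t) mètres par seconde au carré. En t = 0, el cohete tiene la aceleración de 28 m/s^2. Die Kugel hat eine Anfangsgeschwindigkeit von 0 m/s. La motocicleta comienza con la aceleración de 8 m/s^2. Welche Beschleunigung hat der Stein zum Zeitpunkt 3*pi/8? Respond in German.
Wir müssen unsere Gleichung für die Position x(t) = 6·sin(4·t) 2-mal ableiten. Durch Ableiten von der Position erhalten wir die Geschwindigkeit: v(t) = 24·cos(4·t). Die Ableitung von der Geschwindigkeit ergibt die Beschleunigung: a(t) = -96·sin(4·t). Wir haben die Beschleunigung a(t) = -96·sin(4·t). Durch Einsetzen von t = 3*pi/8: a(3*pi/8) = 96.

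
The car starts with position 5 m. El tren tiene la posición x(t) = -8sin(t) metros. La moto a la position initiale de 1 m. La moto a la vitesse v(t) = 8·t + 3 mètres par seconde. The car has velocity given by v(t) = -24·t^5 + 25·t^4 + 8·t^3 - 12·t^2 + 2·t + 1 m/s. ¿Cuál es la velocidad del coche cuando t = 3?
Tenemos la velocidad v(t) = -24·t^5 + 25·t^4 + 8·t^3 - 12·t^2 + 2·t + 1. Sustituyendo t = 3: v(3) = -3692.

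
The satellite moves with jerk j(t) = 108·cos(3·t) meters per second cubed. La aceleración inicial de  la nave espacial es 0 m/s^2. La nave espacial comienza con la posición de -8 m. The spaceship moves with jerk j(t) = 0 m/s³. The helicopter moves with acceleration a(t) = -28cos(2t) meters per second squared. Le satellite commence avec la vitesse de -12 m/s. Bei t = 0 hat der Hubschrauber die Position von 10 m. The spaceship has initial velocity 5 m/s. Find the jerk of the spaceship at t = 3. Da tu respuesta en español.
Usando j(t) = 0 y sustituyendo t = 3, encontramos j = 0.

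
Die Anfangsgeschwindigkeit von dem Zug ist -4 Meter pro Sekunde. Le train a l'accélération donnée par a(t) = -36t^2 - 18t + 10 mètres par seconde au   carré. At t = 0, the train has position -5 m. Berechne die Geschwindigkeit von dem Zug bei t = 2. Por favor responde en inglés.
We need to integrate our acceleration equation a(t) = -36·t^2 - 18·t + 10 1 time. Finding the integral of a(t) and using v(0) = -4: v(t) = -12·t^3 - 9·t^2 + 10·t - 4. We have velocity v(t) = -12·t^3 - 9·t^2 + 10·t - 4. Substituting t = 2: v(2) = -116.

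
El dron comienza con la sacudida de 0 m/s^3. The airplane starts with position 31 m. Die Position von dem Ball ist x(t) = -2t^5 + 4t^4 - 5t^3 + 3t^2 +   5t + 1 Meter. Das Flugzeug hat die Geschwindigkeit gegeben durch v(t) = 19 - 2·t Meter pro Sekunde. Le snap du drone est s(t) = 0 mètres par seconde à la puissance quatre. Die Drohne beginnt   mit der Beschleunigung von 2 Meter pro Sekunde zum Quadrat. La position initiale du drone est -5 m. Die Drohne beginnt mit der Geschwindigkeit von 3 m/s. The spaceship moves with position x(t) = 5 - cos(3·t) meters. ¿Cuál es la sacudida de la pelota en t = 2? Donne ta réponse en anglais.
We must differentiate our position equation x(t) = -2·t^5 + 4·t^4 - 5·t^3 + 3·t^2 + 5·t + 1 3 times. Taking d/dt of x(t), we find v(t) = -10·t^4 + 16·t^3 - 15·t^2 + 6·t + 5. Taking d/dt of v(t), we find a(t) = -40·t^3 + 48·t^2 - 30·t + 6. Differentiating acceleration, we get jerk: j(t) = -120·t^2 + 96·t - 30. From the given jerk equation j(t) = -120·t^2 + 96·t - 30, we substitute t = 2 to get j = -318.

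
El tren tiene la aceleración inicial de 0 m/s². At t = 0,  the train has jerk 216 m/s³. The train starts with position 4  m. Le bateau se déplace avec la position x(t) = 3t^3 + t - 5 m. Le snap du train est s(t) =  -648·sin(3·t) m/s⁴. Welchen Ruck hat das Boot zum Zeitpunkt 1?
Ausgehend von der Position x(t) = 3·t^3 + t - 5, nehmen wir 3 Ableitungen. Mit d/dt von x(t) finden wir v(t) = 9·t^2 + 1. Die Ableitung von der Geschwindigkeit ergibt die Beschleunigung: a(t) = 18·t. Mit d/dt von a(t) finden wir j(t) = 18. Wir haben den Ruck j(t) = 18. Durch Einsetzen von t = 1: j(1) = 18.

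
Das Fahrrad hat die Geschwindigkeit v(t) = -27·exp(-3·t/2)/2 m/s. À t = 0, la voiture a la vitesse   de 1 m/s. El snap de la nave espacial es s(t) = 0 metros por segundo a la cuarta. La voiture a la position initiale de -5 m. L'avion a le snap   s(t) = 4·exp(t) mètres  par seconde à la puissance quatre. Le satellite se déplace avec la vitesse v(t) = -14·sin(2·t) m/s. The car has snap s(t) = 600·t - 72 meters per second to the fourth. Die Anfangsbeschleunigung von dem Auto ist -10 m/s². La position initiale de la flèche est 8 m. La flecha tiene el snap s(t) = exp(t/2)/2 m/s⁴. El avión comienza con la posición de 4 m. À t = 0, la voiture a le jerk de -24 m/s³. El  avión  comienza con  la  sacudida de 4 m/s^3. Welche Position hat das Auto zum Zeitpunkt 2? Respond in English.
Starting from snap s(t) = 600·t - 72, we take 4 antiderivatives. The integral of snap is jerk. Using j(0) = -24, we get j(t) = 300·t^2 - 72·t - 24. The integral of jerk, with a(0) = -10, gives acceleration: a(t) = 100·t^3 - 36·t^2 - 24·t - 10. The integral of acceleration, with v(0) = 1, gives velocity: v(t) = 25·t^4 - 12·t^3 - 12·t^2 - 10·t + 1. The integral of velocity is position. Using x(0) = -5, we get x(t) = 5·t^5 - 3·t^4 - 4·t^3 - 5·t^2 + t - 5. Using x(t) = 5·t^5 - 3·t^4 - 4·t^3 - 5·t^2 + t - 5 and substituting t = 2, we find x = 57.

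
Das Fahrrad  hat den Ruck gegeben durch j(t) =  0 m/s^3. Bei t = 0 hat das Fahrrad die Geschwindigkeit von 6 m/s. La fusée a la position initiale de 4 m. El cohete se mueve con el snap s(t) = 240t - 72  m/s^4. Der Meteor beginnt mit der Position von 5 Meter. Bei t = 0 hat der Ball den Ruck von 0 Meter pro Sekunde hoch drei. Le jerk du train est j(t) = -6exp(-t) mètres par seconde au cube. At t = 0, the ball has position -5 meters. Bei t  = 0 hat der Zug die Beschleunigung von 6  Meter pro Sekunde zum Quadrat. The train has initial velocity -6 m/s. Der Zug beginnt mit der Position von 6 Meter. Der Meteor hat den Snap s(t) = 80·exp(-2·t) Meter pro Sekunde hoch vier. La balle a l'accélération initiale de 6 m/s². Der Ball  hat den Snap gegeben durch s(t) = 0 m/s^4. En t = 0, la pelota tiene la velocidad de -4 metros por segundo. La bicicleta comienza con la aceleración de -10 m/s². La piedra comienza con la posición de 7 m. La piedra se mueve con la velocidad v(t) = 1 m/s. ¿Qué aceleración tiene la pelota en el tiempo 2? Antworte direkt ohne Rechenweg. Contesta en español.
a(2) = 6.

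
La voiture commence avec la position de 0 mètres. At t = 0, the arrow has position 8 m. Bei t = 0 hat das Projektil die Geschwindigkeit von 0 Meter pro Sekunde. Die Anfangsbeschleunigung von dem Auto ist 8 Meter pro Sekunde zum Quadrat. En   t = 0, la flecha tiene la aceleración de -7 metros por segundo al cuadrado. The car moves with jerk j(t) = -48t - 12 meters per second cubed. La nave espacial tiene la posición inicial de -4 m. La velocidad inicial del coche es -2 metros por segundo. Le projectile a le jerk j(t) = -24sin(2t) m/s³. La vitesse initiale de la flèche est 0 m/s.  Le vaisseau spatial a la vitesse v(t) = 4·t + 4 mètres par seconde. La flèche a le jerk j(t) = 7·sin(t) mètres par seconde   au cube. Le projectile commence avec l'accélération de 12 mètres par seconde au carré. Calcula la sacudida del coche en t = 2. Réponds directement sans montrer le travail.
En t = 2, j = -108.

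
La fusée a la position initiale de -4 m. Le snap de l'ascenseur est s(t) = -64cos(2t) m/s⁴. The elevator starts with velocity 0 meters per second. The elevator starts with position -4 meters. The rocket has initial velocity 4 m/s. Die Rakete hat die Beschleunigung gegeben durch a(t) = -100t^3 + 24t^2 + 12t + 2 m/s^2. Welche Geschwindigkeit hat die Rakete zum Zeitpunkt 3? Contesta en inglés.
To find the answer, we compute 1 integral of a(t) = -100·t^3 + 24·t^2 + 12·t + 2. Integrating acceleration and using the initial condition v(0) = 4, we get v(t) = -25·t^4 + 8·t^3 + 6·t^2 + 2·t + 4. From the given velocity equation v(t) = -25·t^4 + 8·t^3 + 6·t^2 + 2·t + 4, we substitute t = 3 to get v = -1745.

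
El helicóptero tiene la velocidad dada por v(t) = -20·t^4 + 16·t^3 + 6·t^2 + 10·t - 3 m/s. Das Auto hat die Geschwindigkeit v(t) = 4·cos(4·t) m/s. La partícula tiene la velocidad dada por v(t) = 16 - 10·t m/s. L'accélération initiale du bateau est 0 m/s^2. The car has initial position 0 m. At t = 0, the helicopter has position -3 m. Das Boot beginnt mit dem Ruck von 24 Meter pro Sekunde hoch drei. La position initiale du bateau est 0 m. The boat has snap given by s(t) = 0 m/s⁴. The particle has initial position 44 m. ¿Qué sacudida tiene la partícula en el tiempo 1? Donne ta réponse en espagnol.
Para resolver esto, necesitamos tomar 2 derivadas de nuestra ecuación de la velocidad v(t) = 16 - 10·t. Tomando d/dt de v(t), encontramos a(t) = -10. La derivada de la aceleración da la sacudida: j(t) = 0. Usando j(t) = 0 y sustituyendo t = 1, encontramos j = 0.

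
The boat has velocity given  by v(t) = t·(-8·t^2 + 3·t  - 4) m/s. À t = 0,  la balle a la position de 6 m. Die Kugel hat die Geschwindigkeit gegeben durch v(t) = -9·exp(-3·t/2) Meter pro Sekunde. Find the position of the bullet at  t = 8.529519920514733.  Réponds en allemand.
Um dies zu lösen, müssen wir 1 Stammfunktion unserer Gleichung für die Geschwindigkeit v(t) = -9·exp(-3·t/2) finden. Die Stammfunktion von der Geschwindigkeit, mit x(0) = 6, ergibt die Position: x(t) = 6·exp(-3·t/2). Wir haben die Position x(t) = 6·exp(-3·t/2). Durch Einsetzen von t = 8.529519920514733: x(8.529519920514733) = 0.0000166596586347917.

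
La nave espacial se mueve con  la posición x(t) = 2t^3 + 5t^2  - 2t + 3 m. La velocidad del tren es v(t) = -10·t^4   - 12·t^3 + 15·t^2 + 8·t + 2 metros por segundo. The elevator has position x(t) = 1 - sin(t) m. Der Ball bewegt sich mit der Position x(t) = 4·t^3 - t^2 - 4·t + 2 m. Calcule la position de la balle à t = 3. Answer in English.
We have position x(t) = 4·t^3 - t^2 - 4·t + 2. Substituting t = 3: x(3) = 89.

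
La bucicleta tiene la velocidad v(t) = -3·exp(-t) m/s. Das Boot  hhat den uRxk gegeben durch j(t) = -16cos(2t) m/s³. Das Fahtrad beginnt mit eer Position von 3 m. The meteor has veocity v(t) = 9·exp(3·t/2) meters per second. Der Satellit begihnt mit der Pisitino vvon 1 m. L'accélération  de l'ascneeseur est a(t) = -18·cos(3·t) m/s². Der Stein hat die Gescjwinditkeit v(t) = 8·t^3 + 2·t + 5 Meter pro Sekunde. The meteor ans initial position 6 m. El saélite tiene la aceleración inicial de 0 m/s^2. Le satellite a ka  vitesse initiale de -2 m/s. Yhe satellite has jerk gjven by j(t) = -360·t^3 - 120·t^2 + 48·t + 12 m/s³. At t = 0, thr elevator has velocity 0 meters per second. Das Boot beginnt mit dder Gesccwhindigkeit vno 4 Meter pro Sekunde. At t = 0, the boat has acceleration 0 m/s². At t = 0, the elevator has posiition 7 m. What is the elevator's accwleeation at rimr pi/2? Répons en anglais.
Using a(t) = -18·cos(3·t) and substituting t = pi/2, we find a = 0.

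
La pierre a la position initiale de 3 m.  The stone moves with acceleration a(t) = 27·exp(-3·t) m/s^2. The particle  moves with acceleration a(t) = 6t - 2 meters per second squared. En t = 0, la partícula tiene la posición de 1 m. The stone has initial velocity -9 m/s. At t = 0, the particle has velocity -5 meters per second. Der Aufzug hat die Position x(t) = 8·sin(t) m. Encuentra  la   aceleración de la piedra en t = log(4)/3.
Tenemos la aceleración a(t) = 27·exp(-3·t). Sustituyendo t = log(4)/3: a(log(4)/3) = 27/4.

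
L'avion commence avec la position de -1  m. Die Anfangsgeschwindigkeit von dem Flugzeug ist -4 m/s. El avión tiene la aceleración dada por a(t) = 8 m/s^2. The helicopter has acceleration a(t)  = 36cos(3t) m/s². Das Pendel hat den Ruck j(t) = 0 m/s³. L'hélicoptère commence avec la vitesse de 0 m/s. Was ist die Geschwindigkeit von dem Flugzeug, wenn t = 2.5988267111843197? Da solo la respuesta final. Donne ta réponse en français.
La vitesse à t = 2.5988267111843197 est v = 16.7906136894746.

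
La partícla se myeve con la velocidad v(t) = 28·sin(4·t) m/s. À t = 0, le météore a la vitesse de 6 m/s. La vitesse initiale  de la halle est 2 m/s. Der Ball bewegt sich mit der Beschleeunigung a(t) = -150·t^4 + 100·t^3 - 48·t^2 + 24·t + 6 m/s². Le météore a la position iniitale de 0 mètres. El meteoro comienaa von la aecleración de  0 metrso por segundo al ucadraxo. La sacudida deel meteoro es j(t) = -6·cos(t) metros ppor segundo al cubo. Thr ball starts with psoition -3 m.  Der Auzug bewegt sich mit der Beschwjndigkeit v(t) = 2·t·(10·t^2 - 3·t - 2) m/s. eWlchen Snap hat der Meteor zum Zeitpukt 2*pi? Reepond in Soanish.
Partiendo de la sacudida j(t) = -6·cos(t), tomamos 1 derivada. La derivada de la sacudida da el snap: s(t) = 6·sin(t). Tenemos el snap s(t) = 6·sin(t). Sustituyendo t = 2*pi: s(2*pi) = 0.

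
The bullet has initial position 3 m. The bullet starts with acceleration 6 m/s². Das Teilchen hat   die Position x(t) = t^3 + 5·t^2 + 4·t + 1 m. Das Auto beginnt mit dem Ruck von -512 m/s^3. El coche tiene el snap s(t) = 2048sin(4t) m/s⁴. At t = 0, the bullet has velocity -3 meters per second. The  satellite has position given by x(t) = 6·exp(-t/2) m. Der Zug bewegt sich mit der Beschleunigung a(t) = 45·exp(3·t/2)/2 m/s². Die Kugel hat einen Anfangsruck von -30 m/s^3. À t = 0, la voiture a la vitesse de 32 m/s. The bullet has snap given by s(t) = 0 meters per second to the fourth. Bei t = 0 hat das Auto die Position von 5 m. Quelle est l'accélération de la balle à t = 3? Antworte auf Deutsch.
Um dies zu lösen, müssen wir 2 Integrale unserer Gleichung für den Snap s(t) = 0 finden. Die Stammfunktion von dem Snap ist der Ruck. Mit j(0) = -30 erhalten wir j(t) = -30. Das Integral von dem Ruck, mit a(0) = 6, ergibt die Beschleunigung: a(t) = 6 - 30·t. Mit a(t) = 6 - 30·t und Einsetzen von t = 3, finden wir a = -84.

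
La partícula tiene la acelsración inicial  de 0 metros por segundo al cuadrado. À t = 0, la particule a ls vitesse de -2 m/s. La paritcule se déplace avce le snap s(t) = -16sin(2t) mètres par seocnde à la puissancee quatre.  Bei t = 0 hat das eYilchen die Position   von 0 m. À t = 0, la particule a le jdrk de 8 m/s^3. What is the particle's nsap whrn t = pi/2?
From the given snap equation s(t) = -16·sin(2·t), we substitute t = pi/2 to get s = 0.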